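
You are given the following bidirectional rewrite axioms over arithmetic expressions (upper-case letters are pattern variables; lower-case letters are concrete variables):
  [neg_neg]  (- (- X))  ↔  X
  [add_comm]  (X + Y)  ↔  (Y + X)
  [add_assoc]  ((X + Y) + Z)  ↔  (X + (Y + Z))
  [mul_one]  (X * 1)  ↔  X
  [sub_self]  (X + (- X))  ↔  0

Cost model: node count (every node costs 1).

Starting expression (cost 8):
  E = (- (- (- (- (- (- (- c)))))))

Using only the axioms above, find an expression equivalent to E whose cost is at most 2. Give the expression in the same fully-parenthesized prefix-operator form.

1. [neg_neg →] (- (- (- (- (- (- c))))))  →  (- (- (- (- c))));  E = (- (- (- (- (- c)))))
2. [neg_neg →] (- (- (- (- c))))  →  (- (- c));  E = (- (- (- c)))
3. [neg_neg →] (- (- (- c)))  →  (- c);  cost 2 ≤ 2, done

(- c)   [cost 2]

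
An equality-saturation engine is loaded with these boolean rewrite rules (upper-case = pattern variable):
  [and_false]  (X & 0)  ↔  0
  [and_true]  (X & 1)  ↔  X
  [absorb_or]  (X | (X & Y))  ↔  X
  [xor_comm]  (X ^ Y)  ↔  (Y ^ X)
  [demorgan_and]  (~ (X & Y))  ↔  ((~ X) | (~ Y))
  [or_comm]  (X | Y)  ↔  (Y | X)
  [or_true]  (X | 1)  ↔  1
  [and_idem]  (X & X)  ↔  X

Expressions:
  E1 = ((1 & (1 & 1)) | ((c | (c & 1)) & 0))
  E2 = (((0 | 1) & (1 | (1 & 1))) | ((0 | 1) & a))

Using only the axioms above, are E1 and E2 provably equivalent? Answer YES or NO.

step 1: absorb_or (→) rewrites (c | (c & 1)) into c, now ((1 & (1 & 1)) | (c & 0))
step 2: and_idem (→) rewrites (1 & 1) into 1, now ((1 & 1) | (c & 0))
step 3: and_idem (→) rewrites (1 & 1) into 1, now (1 | (c & 0))
step 4: and_false (→) rewrites (c & 0) into 0, now (1 | 0)
step 5: or_comm (→) rewrites (1 | 0) into (0 | 1)
step 6: absorb_or (←) rewrites (0 | 1) into ((0 | 1) | ((0 | 1) & a))
step 7: and_true (←) rewrites (0 | 1) into ((0 | 1) & 1), now (((0 | 1) & 1) | ((0 | 1) & a))
step 8: absorb_or (←) rewrites 1 into (1 | (1 & 1)), which is E2

YES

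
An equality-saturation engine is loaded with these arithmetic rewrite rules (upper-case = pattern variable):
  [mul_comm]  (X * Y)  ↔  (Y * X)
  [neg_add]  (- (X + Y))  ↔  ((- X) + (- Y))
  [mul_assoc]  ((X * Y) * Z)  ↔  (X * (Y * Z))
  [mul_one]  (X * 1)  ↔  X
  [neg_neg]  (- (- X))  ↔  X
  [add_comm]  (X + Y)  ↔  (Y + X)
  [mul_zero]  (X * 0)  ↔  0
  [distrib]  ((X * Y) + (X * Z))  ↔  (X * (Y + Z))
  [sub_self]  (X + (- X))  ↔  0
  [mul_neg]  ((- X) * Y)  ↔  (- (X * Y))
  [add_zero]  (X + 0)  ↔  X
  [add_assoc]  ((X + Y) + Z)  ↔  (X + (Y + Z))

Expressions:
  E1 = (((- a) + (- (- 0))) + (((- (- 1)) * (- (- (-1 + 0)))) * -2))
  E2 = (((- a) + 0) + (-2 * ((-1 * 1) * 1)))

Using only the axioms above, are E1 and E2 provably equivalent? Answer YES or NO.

(1) (-1 + 0)  =[add_zero →]=  -1    ⊢ (((- a) + (- (- 0))) + (((- (- 1)) * (- (- -1))) * -2))
(2) (- (- -1))  =[neg_neg →]=  -1    ⊢ (((- a) + (- (- 0))) + (((- (- 1)) * -1) * -2))
(3) (- (- 0))  =[neg_neg →]=  0    ⊢ (((- a) + 0) + (((- (- 1)) * -1) * -2))
(4) (((- (- 1)) * -1) * -2)  =[mul_comm →]=  (-2 * ((- (- 1)) * -1))    ⊢ (((- a) + 0) + (-2 * ((- (- 1)) * -1)))
(5) ((- (- 1)) * -1)  =[mul_comm →]=  (-1 * (- (- 1)))    ⊢ (((- a) + 0) + (-2 * (-1 * (- (- 1)))))
(6) (- (- 1))  =[neg_neg →]=  1    ⊢ (((- a) + 0) + (-2 * (-1 * 1)))
(7) (-1 * 1)  =[mul_one →]=  -1    ⊢ (((- a) + 0) + (-2 * -1))
(8) ((- a) + 0)  =[add_zero →]=  (- a)    ⊢ ((- a) + (-2 * -1))
(9) -1  =[mul_one ←]=  (-1 * 1)    ⊢ ((- a) + (-2 * (-1 * 1)))
(10) (-1 * 1)  =[mul_one ←]=  ((-1 * 1) * 1)    ⊢ ((- a) + (-2 * ((-1 * 1) * 1)))
(11) (- a)  =[add_zero ←]=  ((- a) + 0)    ⊢ E2

YES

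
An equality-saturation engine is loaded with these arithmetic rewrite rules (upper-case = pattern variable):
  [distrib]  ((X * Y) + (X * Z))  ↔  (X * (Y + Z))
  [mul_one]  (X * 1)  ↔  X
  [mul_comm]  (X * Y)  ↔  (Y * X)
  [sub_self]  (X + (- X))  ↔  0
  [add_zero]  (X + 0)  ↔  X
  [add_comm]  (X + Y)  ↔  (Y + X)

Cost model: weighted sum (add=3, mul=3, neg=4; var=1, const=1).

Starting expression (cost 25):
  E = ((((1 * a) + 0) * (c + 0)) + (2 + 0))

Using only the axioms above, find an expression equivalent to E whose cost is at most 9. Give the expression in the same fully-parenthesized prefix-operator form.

(1) ((1 * a) + 0)  =[add_zero →]=  (1 * a)    ⊢ (((1 * a) * (c + 0)) + (2 + 0))
(2) (1 * a)  =[mul_comm →]=  (a * 1)    ⊢ (((a * 1) * (c + 0)) + (2 + 0))
(3) (2 + 0)  =[add_zero →]=  2    ⊢ (((a * 1) * (c + 0)) + 2)
(4) (a * 1)  =[mul_one →]=  a    ⊢ ((a * (c + 0)) + 2)
(5) (c + 0)  =[add_zero →]=  c    ⊢ cost 9, within 9

((a * c) + 2)   [cost 9]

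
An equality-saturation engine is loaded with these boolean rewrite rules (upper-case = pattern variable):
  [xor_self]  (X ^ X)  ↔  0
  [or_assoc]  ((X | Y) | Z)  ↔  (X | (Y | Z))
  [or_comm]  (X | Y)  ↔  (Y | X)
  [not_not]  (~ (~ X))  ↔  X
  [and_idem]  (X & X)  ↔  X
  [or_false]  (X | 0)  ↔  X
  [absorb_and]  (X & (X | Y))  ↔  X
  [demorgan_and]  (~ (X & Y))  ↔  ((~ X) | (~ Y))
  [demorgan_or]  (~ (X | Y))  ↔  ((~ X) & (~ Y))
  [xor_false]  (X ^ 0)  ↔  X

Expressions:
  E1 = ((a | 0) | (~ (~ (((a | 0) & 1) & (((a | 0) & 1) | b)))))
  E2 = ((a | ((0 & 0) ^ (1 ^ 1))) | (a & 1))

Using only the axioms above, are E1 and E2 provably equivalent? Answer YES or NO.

step 1: absorb_and (→) rewrites (((a | 0) & 1) & (((a | 0) & 1) | b)) into ((a | 0) & 1), now ((a | 0) | (~ (~ ((a | 0) & 1))))
step 2: not_not (→) rewrites (~ (~ ((a | 0) & 1))) into ((a | 0) & 1), now ((a | 0) | ((a | 0) & 1))
step 3: or_false (→) rewrites (a | 0) into a, now ((a | 0) | (a & 1))
step 4: xor_self (←) rewrites 0 into (0 ^ 0), now ((a | (0 ^ 0)) | (a & 1))
step 5: xor_self (←) rewrites 0 into (1 ^ 1), now ((a | (0 ^ (1 ^ 1))) | (a & 1))
step 6: and_idem (←) rewrites 0 into (0 & 0), which is E2

YES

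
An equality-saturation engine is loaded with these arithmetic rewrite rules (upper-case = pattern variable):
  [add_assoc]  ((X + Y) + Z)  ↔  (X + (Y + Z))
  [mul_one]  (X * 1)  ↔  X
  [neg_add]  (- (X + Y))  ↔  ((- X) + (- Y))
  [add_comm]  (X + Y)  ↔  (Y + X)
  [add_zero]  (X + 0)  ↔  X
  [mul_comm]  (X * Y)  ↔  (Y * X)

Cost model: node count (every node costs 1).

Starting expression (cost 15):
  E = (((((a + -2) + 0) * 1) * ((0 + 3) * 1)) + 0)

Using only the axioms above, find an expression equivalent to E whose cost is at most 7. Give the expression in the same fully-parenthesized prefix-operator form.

1. [mul_one →] (((a + -2) + 0) * 1)  →  ((a + -2) + 0);  E = ((((a + -2) + 0) * ((0 + 3) * 1)) + 0)
2. [add_zero →] ((((a + -2) + 0) * ((0 + 3) * 1)) + 0)  →  (((a + -2) + 0) * ((0 + 3) * 1))
3. [add_zero →] ((a + -2) + 0)  →  (a + -2);  E = ((a + -2) * ((0 + 3) * 1))
4. [mul_one →] ((0 + 3) * 1)  →  (0 + 3);  cost 7 ≤ 7, done

((a + -2) * (0 + 3))   [cost 7]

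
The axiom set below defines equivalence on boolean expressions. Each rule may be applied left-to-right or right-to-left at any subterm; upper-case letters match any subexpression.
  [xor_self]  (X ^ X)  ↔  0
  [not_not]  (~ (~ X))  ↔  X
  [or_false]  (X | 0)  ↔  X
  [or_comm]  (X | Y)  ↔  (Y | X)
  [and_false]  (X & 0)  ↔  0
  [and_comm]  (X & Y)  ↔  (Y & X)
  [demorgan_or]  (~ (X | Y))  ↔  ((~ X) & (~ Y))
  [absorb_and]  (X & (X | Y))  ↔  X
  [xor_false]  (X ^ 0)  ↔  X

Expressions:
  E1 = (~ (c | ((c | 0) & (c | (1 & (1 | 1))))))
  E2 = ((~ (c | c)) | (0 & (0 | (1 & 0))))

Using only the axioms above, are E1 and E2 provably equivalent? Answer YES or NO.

YES

step 1: absorb_and (→) rewrites (1 & (1 | 1)) into 1, now (~ (c | ((c | 0) & (c | 1))))
step 2: or_false (→) rewrites (c | 0) into c, now (~ (c | (c & (c | 1))))
step 3: absorb_and (→) rewrites (c & (c | 1)) into c, now (~ (c | c))
step 4: or_false (←) rewrites (~ (c | c)) into ((~ (c | c)) | 0)
step 5: absorb_and (←) rewrites 0 into (0 & (0 | 0)), now ((~ (c | c)) | (0 & (0 | 0)))
step 6: and_false (←) rewrites 0 into (1 & 0), which is E2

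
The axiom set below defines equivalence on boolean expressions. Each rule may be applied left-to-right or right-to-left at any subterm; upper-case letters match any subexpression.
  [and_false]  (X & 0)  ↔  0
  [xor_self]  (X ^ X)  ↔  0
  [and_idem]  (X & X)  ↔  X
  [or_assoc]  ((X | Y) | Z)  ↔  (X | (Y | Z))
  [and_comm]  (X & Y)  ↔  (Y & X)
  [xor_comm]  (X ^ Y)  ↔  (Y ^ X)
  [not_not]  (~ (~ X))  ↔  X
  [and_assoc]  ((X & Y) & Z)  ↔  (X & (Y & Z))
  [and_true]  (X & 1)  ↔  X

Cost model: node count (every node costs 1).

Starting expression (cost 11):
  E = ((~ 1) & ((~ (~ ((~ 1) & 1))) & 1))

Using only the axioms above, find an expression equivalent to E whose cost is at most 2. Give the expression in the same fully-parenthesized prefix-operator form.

(~ 1)   [cost 2]

step 1: and_true (→) rewrites ((~ 1) & 1) into (~ 1), now ((~ 1) & ((~ (~ (~ 1))) & 1))
step 2: not_not (→) rewrites (~ (~ 1)) into 1, now ((~ 1) & ((~ 1) & 1))
step 3: and_true (→) rewrites ((~ 1) & 1) into (~ 1), now ((~ 1) & (~ 1))
step 4: and_idem (→) rewrites ((~ 1) & (~ 1)) into (~ 1), reaching cost 2 (bound 2)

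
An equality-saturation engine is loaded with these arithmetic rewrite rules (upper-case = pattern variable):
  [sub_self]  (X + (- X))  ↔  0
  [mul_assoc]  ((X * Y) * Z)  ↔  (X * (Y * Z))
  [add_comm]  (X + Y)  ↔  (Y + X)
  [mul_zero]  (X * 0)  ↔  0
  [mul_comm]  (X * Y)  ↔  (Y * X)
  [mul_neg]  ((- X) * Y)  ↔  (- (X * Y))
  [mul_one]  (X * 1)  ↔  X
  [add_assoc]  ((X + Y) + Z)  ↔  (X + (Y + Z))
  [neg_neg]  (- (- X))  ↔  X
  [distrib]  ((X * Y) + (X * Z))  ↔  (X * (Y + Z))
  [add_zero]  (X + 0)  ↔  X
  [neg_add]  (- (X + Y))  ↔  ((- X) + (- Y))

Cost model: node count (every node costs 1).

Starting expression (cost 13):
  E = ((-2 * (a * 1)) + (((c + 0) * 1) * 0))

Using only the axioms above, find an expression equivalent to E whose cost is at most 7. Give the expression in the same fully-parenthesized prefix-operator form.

((-2 * a) + (c * 0))   [cost 7]

1. [mul_one →] (a * 1)  →  a;  E = ((-2 * a) + (((c + 0) * 1) * 0))
2. [add_zero →] (c + 0)  →  c;  E = ((-2 * a) + ((c * 1) * 0))
3. [mul_one →] (c * 1)  →  c;  cost 7 ≤ 7, done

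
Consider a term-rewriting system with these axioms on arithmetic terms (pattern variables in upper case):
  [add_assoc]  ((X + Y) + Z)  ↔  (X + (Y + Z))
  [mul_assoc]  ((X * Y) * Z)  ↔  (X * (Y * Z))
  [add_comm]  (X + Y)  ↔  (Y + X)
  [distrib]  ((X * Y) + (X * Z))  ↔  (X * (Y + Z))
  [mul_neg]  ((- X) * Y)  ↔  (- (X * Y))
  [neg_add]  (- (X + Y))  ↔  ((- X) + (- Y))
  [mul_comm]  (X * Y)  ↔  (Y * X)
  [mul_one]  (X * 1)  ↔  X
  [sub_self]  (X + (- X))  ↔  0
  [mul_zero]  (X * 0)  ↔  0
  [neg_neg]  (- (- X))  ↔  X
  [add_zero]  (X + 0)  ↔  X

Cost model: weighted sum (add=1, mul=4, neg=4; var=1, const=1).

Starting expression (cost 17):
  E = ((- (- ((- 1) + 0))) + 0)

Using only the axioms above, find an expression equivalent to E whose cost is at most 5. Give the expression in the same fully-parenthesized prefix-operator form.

step 1: neg_neg (→) rewrites (- (- ((- 1) + 0))) into ((- 1) + 0), now (((- 1) + 0) + 0)
step 2: add_zero (→) rewrites ((- 1) + 0) into (- 1), now ((- 1) + 0)
step 3: add_zero (→) rewrites ((- 1) + 0) into (- 1), reaching cost 5 (bound 5)

(- 1)   [cost 5]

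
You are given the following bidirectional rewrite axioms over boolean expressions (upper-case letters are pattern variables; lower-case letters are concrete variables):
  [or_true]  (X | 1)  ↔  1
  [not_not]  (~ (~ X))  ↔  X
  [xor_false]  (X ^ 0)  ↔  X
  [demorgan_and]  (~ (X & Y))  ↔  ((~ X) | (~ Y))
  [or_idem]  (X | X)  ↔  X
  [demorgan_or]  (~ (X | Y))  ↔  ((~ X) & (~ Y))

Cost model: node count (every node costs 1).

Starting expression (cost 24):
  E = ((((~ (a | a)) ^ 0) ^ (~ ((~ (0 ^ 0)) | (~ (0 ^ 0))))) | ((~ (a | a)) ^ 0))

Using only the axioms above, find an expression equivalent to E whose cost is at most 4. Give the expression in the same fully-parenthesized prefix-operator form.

(~ (a | a))   [cost 4]

step 1: or_idem (→) rewrites ((~ (0 ^ 0)) | (~ (0 ^ 0))) into (~ (0 ^ 0)), now ((((~ (a | a)) ^ 0) ^ (~ (~ (0 ^ 0)))) | ((~ (a | a)) ^ 0))
step 2: xor_false (→) rewrites ((~ (a | a)) ^ 0) into (~ (a | a)), now (((~ (a | a)) ^ (~ (~ (0 ^ 0)))) | ((~ (a | a)) ^ 0))
step 3: not_not (→) rewrites (~ (~ (0 ^ 0))) into (0 ^ 0), now (((~ (a | a)) ^ (0 ^ 0)) | ((~ (a | a)) ^ 0))
step 4: xor_false (→) rewrites (0 ^ 0) into 0, now (((~ (a | a)) ^ 0) | ((~ (a | a)) ^ 0))
step 5: or_idem (→) rewrites (((~ (a | a)) ^ 0) | ((~ (a | a)) ^ 0)) into ((~ (a | a)) ^ 0)
step 6: xor_false (→) rewrites ((~ (a | a)) ^ 0) into (~ (a | a)), reaching cost 4 (bound 4)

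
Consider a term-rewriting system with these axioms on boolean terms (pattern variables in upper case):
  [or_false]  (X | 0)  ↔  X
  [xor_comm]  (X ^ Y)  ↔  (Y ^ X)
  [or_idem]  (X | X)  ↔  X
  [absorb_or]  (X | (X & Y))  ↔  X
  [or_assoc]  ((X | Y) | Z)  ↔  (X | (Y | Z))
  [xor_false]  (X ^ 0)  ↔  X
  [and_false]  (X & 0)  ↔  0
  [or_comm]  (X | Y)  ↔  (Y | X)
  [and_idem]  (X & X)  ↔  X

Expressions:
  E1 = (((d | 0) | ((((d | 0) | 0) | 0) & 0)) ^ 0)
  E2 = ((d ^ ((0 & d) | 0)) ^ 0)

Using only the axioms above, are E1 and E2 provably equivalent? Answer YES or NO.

1. [or_false →] (d | 0)  →  d;  E1 = (((d | 0) | (((d | 0) | 0) & 0)) ^ 0)
2. [or_false →] ((d | 0) | 0)  →  (d | 0);  E1 = (((d | 0) | ((d | 0) & 0)) ^ 0)
3. [absorb_or →] ((d | 0) | ((d | 0) & 0))  →  (d | 0);  E1 = ((d | 0) ^ 0)
4. [or_false →] (d | 0)  →  d;  E1 = (d ^ 0)
5. [absorb_or ←] 0  →  (0 | (0 & d));  E1 = (d ^ (0 | (0 & d)))
6. [xor_false ←] (d ^ (0 | (0 & d)))  →  ((d ^ (0 | (0 & d))) ^ 0)
7. [or_comm →] (0 | (0 & d))  →  ((0 & d) | 0);  this is E2

YES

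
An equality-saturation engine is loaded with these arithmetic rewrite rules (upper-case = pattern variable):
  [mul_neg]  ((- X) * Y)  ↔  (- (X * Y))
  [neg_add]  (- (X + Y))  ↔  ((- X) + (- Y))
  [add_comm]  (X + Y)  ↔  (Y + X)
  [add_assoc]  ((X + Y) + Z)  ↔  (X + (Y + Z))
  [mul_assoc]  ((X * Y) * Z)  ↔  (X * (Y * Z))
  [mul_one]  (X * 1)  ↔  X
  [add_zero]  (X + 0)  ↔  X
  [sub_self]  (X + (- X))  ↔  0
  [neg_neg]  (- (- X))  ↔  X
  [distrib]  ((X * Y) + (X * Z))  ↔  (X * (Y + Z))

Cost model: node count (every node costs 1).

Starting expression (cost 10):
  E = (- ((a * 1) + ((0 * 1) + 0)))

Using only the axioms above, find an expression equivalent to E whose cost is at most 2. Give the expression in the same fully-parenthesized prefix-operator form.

(- a)   [cost 2]

(1) ((0 * 1) + 0)  =[add_zero →]=  (0 * 1)    ⊢ (- ((a * 1) + (0 * 1)))
(2) (0 * 1)  =[mul_one →]=  0    ⊢ (- ((a * 1) + 0))
(3) ((a * 1) + 0)  =[add_zero →]=  (a * 1)    ⊢ (- (a * 1))
(4) (a * 1)  =[mul_one →]=  a    ⊢ cost 2, within 2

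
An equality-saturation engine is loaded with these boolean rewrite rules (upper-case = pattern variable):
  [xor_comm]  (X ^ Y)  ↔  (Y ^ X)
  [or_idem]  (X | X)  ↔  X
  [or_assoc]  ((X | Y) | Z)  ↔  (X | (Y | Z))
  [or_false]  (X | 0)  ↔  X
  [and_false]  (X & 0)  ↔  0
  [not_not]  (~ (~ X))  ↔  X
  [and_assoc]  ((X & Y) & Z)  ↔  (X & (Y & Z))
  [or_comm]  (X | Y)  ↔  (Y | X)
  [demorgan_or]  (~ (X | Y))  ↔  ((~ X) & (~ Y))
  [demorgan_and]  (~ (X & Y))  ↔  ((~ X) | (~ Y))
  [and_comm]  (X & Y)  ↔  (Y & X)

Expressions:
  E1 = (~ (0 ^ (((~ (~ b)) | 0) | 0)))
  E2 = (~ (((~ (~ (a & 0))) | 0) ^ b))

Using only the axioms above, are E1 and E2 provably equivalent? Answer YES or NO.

YES

step 1: not_not (→) rewrites (~ (~ b)) into b, now (~ (0 ^ ((b | 0) | 0)))
step 2: or_false (→) rewrites (b | 0) into b, now (~ (0 ^ (b | 0)))
step 3: or_false (→) rewrites (b | 0) into b, now (~ (0 ^ b))
step 4: not_not (←) rewrites 0 into (~ (~ 0)), now (~ ((~ (~ 0)) ^ b))
step 5: or_false (←) rewrites (~ (~ 0)) into ((~ (~ 0)) | 0), now (~ (((~ (~ 0)) | 0) ^ b))
step 6: and_false (←) rewrites 0 into (a & 0), which is E2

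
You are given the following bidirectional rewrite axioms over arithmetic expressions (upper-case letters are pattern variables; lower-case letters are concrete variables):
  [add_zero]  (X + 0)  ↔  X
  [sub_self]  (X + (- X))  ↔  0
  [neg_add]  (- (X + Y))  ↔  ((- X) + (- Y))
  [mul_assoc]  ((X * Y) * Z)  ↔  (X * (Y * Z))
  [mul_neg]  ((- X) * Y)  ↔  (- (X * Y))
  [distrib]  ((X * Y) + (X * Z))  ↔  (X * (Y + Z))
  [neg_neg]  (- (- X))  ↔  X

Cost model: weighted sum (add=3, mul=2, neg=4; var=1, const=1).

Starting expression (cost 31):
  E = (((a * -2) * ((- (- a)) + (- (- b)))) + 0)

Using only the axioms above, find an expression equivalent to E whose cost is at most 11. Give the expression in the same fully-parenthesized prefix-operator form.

((a * -2) * (a + b))   [cost 11]

1. [add_zero →] (((a * -2) * ((- (- a)) + (- (- b)))) + 0)  →  ((a * -2) * ((- (- a)) + (- (- b))))
2. [neg_neg →] (- (- a))  →  a;  E = ((a * -2) * (a + (- (- b))))
3. [neg_neg →] (- (- b))  →  b;  cost 11 ≤ 11, done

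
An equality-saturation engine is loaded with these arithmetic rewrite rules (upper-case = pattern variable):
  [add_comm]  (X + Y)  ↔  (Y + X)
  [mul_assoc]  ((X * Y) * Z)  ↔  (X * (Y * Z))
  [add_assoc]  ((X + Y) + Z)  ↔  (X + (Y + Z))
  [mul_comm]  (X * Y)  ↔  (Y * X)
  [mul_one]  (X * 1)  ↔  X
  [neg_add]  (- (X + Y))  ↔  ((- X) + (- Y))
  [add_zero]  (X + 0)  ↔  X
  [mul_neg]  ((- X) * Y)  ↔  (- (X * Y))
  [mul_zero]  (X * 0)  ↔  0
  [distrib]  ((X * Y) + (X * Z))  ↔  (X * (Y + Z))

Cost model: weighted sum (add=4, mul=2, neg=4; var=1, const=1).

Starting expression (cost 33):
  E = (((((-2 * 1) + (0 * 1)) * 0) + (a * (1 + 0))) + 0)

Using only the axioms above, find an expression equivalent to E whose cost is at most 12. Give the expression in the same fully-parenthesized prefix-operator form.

((-2 * 0) + (a * 1))   [cost 12]

1. [add_zero →] (((((-2 * 1) + (0 * 1)) * 0) + (a * (1 + 0))) + 0)  →  ((((-2 * 1) + (0 * 1)) * 0) + (a * (1 + 0)))
2. [mul_one →] (0 * 1)  →  0;  E = ((((-2 * 1) + 0) * 0) + (a * (1 + 0)))
3. [add_zero →] ((-2 * 1) + 0)  →  (-2 * 1);  E = (((-2 * 1) * 0) + (a * (1 + 0)))
4. [mul_one →] (-2 * 1)  →  -2;  E = ((-2 * 0) + (a * (1 + 0)))
5. [add_zero →] (1 + 0)  →  1;  cost 12 ≤ 12, done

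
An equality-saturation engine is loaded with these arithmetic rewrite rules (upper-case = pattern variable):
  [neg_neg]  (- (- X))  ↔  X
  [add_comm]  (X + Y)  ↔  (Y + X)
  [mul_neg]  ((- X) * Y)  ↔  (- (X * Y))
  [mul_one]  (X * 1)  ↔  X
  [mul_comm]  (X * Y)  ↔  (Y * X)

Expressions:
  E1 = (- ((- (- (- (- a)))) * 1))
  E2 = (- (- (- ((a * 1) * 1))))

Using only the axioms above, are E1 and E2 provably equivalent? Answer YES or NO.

YES

(1) (- (- (- (- a))))  =[neg_neg →]=  (- (- a))    ⊢ (- ((- (- a)) * 1))
(2) ((- (- a)) * 1)  =[mul_one →]=  (- (- a))    ⊢ (- (- (- a)))
(3) a  =[mul_one ←]=  (a * 1)    ⊢ (- (- (- (a * 1))))
(4) a  =[mul_one ←]=  (a * 1)    ⊢ E2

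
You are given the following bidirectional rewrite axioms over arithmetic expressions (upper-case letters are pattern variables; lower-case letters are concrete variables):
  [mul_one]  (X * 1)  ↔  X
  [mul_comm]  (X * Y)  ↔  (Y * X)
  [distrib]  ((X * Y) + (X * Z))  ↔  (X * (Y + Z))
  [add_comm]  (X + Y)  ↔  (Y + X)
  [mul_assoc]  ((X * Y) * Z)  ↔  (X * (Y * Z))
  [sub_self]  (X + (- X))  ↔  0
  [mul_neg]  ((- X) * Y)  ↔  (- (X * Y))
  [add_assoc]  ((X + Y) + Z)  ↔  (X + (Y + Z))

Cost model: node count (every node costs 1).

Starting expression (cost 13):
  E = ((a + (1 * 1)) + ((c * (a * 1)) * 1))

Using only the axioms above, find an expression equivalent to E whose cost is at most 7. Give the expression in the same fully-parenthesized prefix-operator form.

((a + 1) + (c * a))   [cost 7]

(1) ((c * (a * 1)) * 1)  =[mul_one →]=  (c * (a * 1))    ⊢ ((a + (1 * 1)) + (c * (a * 1)))
(2) (a * 1)  =[mul_one →]=  a    ⊢ ((a + (1 * 1)) + (c * a))
(3) (1 * 1)  =[mul_one →]=  1    ⊢ cost 7, within 7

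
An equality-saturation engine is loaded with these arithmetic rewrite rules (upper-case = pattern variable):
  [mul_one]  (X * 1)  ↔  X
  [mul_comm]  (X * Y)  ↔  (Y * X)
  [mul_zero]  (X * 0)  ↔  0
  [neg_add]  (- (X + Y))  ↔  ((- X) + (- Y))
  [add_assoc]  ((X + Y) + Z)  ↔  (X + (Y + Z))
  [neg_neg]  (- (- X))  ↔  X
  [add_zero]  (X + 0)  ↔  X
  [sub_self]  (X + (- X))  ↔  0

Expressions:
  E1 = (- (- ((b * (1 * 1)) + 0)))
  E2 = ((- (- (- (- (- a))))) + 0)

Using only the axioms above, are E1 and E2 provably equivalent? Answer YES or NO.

All listed rules preserve value, hence provable equivalence implies equal values everywhere; look for a separating assignment.
a=0, b=1 gives E1 ↦ 1, E2 ↦ 0; values differ ⇒ not provably equivalent.

NO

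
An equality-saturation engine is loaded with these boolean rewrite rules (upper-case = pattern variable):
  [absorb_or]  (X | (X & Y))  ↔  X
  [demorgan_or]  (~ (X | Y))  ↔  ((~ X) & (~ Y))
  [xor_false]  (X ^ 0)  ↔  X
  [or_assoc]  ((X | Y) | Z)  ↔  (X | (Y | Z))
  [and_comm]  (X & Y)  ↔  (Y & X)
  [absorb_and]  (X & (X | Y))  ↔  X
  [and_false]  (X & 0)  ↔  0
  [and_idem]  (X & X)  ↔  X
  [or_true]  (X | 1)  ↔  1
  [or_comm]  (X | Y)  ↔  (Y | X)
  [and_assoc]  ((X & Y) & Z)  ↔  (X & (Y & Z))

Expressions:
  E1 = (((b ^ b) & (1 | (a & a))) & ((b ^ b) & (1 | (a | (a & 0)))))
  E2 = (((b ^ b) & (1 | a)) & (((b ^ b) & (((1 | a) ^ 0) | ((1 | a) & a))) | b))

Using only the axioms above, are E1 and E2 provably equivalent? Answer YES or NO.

YES

1. [and_idem →] (a & a)  →  a;  E1 = (((b ^ b) & (1 | a)) & ((b ^ b) & (1 | (a | (a & 0)))))
2. [absorb_or →] (a | (a & 0))  →  a;  E1 = (((b ^ b) & (1 | a)) & ((b ^ b) & (1 | a)))
3. [and_idem →] (((b ^ b) & (1 | a)) & ((b ^ b) & (1 | a)))  →  ((b ^ b) & (1 | a))
4. [absorb_and ←] ((b ^ b) & (1 | a))  →  (((b ^ b) & (1 | a)) & (((b ^ b) & (1 | a)) | b))
5. [absorb_or ←] (1 | a)  →  ((1 | a) | ((1 | a) & a));  E1 = (((b ^ b) & (1 | a)) & (((b ^ b) & ((1 | a) | ((1 | a) & a))) | b))
6. [xor_false ←] (1 | a)  →  ((1 | a) ^ 0);  this is E2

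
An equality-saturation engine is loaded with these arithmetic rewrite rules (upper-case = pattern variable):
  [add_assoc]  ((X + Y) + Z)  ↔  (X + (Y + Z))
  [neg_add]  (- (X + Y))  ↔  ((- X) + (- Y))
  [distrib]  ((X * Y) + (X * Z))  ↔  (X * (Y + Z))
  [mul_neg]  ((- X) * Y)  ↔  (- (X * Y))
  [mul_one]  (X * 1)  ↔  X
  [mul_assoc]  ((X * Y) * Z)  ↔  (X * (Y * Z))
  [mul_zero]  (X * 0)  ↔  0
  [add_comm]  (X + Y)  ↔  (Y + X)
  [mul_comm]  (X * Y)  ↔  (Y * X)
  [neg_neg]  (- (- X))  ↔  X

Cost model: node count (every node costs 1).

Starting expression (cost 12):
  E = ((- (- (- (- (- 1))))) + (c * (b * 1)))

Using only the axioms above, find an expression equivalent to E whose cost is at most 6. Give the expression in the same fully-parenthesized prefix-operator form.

step 1: mul_one (→) rewrites (b * 1) into b, now ((- (- (- (- (- 1))))) + (c * b))
step 2: neg_neg (→) rewrites (- (- (- 1))) into (- 1), now ((- (- (- 1))) + (c * b))
step 3: neg_neg (→) rewrites (- (- (- 1))) into (- 1), reaching cost 6 (bound 6)

((- 1) + (c * b))   [cost 6]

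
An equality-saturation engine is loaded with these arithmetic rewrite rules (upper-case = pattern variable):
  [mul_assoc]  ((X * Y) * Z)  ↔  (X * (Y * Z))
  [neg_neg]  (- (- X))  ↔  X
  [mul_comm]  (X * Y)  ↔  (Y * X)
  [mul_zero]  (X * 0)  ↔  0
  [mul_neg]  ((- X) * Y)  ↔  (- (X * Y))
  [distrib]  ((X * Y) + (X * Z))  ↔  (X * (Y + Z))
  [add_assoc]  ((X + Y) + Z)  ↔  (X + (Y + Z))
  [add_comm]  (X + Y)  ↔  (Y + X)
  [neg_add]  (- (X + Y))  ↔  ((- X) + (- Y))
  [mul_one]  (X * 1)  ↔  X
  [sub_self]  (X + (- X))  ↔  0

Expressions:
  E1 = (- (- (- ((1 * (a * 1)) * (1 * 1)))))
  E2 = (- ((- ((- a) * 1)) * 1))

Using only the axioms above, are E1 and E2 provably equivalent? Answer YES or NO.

step 1: mul_one (→) rewrites (a * 1) into a, now (- (- (- ((1 * a) * (1 * 1)))))
step 2: neg_neg (→) rewrites (- (- ((1 * a) * (1 * 1)))) into ((1 * a) * (1 * 1)), now (- ((1 * a) * (1 * 1)))
step 3: mul_one (→) rewrites (1 * 1) into 1, now (- ((1 * a) * 1))
step 4: mul_one (→) rewrites ((1 * a) * 1) into (1 * a), now (- (1 * a))
step 5: mul_comm (→) rewrites (1 * a) into (a * 1), now (- (a * 1))
step 6: mul_one (→) rewrites (a * 1) into a, now (- a)
step 7: neg_neg (←) rewrites a into (- (- a)), now (- (- (- a)))
step 8: mul_one (←) rewrites (- (- a)) into ((- (- a)) * 1), now (- ((- (- a)) * 1))
step 9: mul_one (←) rewrites (- a) into ((- a) * 1), which is E2

YES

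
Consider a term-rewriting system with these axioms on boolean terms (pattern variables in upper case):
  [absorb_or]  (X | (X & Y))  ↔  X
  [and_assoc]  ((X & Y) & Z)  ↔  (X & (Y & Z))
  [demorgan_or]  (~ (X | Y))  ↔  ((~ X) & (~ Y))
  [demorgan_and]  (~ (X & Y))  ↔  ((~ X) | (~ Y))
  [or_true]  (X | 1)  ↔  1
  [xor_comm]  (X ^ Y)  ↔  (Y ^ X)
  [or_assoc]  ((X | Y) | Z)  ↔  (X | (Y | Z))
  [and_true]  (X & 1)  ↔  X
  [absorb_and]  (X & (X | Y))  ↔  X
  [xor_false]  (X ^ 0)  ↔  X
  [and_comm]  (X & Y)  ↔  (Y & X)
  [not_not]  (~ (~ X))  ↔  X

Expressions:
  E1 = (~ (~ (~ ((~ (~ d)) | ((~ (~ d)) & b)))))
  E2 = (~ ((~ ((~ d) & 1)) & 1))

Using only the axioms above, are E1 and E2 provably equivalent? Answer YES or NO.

(1) (~ (~ ((~ (~ d)) | ((~ (~ d)) & b))))  =[not_not →]=  ((~ (~ d)) | ((~ (~ d)) & b))    ⊢ (~ ((~ (~ d)) | ((~ (~ d)) & b)))
(2) ((~ (~ d)) | ((~ (~ d)) & b))  =[absorb_or →]=  (~ (~ d))    ⊢ (~ (~ (~ d)))
(3) (~ (~ (~ d)))  =[not_not →]=  (~ d)
(4) d  =[and_true ←]=  (d & 1)    ⊢ (~ (d & 1))
(5) d  =[not_not ←]=  (~ (~ d))    ⊢ (~ ((~ (~ d)) & 1))
(6) (~ d)  =[and_true ←]=  ((~ d) & 1)    ⊢ E2

YES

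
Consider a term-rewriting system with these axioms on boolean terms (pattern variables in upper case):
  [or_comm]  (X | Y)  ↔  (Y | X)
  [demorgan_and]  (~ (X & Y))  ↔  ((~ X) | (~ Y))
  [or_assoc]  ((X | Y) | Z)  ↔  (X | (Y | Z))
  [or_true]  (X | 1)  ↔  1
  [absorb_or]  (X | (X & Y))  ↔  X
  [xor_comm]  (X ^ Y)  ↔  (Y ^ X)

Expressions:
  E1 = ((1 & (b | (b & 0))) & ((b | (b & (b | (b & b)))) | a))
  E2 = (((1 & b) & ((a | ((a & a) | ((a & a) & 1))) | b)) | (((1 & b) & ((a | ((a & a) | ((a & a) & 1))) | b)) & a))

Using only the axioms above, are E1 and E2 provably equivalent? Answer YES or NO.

(1) (b | (b & b))  =[absorb_or →]=  b    ⊢ ((1 & (b | (b & 0))) & ((b | (b & b)) | a))
(2) (b | (b & 0))  =[absorb_or →]=  b    ⊢ ((1 & b) & ((b | (b & b)) | a))
(3) ((b | (b & b)) | a)  =[or_comm →]=  (a | (b | (b & b)))    ⊢ ((1 & b) & (a | (b | (b & b))))
(4) (b | (b & b))  =[absorb_or →]=  b    ⊢ ((1 & b) & (a | b))
(5) a  =[absorb_or ←]=  (a | (a & a))    ⊢ ((1 & b) & ((a | (a & a)) | b))
(6) (a & a)  =[absorb_or ←]=  ((a & a) | ((a & a) & 1))    ⊢ ((1 & b) & ((a | ((a & a) | ((a & a) & 1))) | b))
(7) ((1 & b) & ((a | ((a & a) | ((a & a) & 1))) | b))  =[absorb_or ←]=  (((1 & b) & ((a | ((a & a) | ((a & a) & 1))) | b)) | (((1 & b) & ((a | ((a & a) | ((a & a) & 1))) | b)) & a))    ⊢ E2

YES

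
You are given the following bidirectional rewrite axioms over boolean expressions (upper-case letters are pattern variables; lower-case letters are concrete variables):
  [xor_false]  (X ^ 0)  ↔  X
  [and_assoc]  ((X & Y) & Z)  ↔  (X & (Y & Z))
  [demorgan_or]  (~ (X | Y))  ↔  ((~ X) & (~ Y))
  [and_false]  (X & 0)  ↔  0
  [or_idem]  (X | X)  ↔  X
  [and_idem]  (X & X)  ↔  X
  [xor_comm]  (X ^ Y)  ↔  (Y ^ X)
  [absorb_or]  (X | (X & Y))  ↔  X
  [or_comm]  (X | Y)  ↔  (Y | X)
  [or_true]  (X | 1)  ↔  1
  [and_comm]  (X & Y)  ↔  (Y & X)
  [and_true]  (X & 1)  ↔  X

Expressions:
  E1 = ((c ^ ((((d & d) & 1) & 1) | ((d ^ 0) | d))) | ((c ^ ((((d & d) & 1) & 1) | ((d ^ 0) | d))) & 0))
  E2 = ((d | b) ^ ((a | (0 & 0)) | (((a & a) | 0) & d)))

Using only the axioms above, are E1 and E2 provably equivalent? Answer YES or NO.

NO

Every axiom is a valid identity, so a rewrite proof would force E1 and E2 to agree under every assignment.
At a=0, b=0, c=1, d=0: E1 = 1 but E2 = 0; they differ, so no derivation exists.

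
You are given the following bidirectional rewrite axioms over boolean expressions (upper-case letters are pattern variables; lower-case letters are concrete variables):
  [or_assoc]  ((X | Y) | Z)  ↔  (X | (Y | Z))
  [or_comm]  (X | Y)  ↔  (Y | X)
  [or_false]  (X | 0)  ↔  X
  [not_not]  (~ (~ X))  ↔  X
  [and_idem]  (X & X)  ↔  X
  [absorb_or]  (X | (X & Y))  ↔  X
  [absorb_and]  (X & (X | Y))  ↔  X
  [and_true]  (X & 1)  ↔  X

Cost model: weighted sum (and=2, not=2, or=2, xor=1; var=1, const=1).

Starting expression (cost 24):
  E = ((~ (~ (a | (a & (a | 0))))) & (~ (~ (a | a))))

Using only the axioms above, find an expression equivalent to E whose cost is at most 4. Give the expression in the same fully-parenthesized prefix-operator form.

(a | a)   [cost 4]

(1) (a & (a | 0))  =[absorb_and →]=  a    ⊢ ((~ (~ (a | a))) & (~ (~ (a | a))))
(2) ((~ (~ (a | a))) & (~ (~ (a | a))))  =[and_idem →]=  (~ (~ (a | a)))
(3) (~ (~ (a | a)))  =[not_not →]=  (a | a)    ⊢ cost 4, within 4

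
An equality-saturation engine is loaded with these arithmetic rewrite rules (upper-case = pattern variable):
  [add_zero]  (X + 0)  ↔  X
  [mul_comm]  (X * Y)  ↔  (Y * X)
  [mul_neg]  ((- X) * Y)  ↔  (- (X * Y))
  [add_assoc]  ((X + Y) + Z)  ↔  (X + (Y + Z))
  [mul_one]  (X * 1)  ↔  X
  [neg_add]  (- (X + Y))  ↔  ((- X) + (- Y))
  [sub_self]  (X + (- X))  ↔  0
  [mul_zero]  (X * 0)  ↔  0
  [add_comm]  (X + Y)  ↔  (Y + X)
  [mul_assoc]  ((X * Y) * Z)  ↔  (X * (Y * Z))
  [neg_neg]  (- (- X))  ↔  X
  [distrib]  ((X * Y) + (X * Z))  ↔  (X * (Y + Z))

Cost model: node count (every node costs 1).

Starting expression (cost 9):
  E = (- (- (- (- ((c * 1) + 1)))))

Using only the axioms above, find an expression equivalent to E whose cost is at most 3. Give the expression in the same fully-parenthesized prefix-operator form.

(1 + c)   [cost 3]

1. [neg_neg →] (- (- (- ((c * 1) + 1))))  →  (- ((c * 1) + 1));  E = (- (- ((c * 1) + 1)))
2. [neg_neg →] (- (- ((c * 1) + 1)))  →  ((c * 1) + 1)
3. [add_comm →] ((c * 1) + 1)  →  (1 + (c * 1))
4. [mul_one →] (c * 1)  →  c;  cost 3 ≤ 3, done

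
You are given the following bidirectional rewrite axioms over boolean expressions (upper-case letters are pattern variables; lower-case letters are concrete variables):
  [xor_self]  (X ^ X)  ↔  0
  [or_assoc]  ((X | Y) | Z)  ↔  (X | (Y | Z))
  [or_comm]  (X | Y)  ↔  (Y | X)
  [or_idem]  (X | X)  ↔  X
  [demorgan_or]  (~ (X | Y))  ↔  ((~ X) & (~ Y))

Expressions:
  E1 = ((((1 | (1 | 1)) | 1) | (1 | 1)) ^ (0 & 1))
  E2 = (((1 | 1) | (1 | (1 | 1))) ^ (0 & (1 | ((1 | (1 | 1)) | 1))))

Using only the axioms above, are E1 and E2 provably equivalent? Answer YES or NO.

step 1: or_idem (→) rewrites (1 | 1) into 1, now ((((1 | 1) | 1) | (1 | 1)) ^ (0 & 1))
step 2: or_idem (→) rewrites (1 | 1) into 1, now (((1 | 1) | (1 | 1)) ^ (0 & 1))
step 3: or_idem (→) rewrites ((1 | 1) | (1 | 1)) into (1 | 1), now ((1 | 1) ^ (0 & 1))
step 4: or_idem (→) rewrites (1 | 1) into 1, now (1 ^ (0 & 1))
step 5: or_idem (←) rewrites 1 into (1 | 1), now (1 ^ (0 & (1 | 1)))
step 6: or_idem (←) rewrites 1 into (1 | 1), now ((1 | 1) ^ (0 & (1 | 1)))
step 7: or_idem (←) rewrites 1 into (1 | 1), now ((1 | 1) ^ (0 & (1 | (1 | 1))))
step 8: or_idem (←) rewrites 1 into (1 | 1), now ((1 | 1) ^ (0 & (1 | ((1 | 1) | 1))))
step 9: or_idem (←) rewrites (1 | 1) into ((1 | 1) | (1 | 1)), now (((1 | 1) | (1 | 1)) ^ (0 & (1 | ((1 | 1) | 1))))
step 10: or_idem (←) rewrites 1 into (1 | 1), now (((1 | 1) | (1 | (1 | 1))) ^ (0 & (1 | ((1 | 1) | 1))))
step 11: or_idem (←) rewrites 1 into (1 | 1), which is E2

YES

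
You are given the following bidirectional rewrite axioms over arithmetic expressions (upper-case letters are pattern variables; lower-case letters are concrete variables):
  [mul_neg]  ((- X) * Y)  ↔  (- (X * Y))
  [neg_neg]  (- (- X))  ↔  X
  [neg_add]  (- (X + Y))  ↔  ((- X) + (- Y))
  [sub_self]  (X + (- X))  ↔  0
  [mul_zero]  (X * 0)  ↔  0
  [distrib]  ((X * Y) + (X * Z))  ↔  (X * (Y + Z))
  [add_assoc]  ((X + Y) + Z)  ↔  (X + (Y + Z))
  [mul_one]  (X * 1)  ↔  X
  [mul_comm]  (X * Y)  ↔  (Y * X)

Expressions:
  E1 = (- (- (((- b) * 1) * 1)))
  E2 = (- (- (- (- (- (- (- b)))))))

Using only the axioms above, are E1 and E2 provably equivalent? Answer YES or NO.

YES

(1) (((- b) * 1) * 1)  =[mul_one →]=  ((- b) * 1)    ⊢ (- (- ((- b) * 1)))
(2) ((- b) * 1)  =[mul_one →]=  (- b)    ⊢ (- (- (- b)))
(3) b  =[neg_neg ←]=  (- (- b))    ⊢ (- (- (- (- (- b)))))
(4) (- b)  =[neg_neg ←]=  (- (- (- b)))    ⊢ E2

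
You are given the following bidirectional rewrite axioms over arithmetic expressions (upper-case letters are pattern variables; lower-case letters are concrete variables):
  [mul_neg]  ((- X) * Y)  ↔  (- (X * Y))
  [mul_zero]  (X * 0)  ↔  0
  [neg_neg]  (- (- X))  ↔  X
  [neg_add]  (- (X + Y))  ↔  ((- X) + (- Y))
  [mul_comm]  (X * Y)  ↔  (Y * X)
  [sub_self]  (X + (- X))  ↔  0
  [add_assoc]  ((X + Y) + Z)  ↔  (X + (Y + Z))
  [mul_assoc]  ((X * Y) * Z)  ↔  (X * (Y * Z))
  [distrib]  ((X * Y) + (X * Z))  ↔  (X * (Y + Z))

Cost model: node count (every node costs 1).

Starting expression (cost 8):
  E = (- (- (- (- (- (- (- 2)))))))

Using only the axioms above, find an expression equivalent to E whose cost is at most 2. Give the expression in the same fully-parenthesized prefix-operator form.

(1) (- (- (- (- (- (- (- 2)))))))  =[neg_neg →]=  (- (- (- (- (- 2)))))
(2) (- (- 2))  =[neg_neg →]=  2    ⊢ (- (- (- 2)))
(3) (- (- 2))  =[neg_neg →]=  2    ⊢ cost 2, within 2

(- 2)   [cost 2]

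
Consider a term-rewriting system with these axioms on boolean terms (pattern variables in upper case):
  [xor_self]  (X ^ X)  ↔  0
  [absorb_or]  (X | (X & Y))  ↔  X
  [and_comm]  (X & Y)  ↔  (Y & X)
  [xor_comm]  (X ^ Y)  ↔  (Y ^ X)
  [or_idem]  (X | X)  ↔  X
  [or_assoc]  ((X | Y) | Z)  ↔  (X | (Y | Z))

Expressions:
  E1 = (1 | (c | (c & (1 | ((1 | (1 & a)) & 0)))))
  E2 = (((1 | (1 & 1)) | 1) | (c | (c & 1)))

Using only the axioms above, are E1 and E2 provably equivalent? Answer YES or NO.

1. [absorb_or →] (1 | (1 & a))  →  1;  E1 = (1 | (c | (c & (1 | (1 & 0)))))
2. [absorb_or →] (1 | (1 & 0))  →  1;  E1 = (1 | (c | (c & 1)))
3. [absorb_or →] (c | (c & 1))  →  c;  E1 = (1 | c)
4. [or_idem ←] 1  →  (1 | 1);  E1 = ((1 | 1) | c)
5. [absorb_or ←] c  →  (c | (c & 1));  E1 = ((1 | 1) | (c | (c & 1)))
6. [absorb_or ←] 1  →  (1 | (1 & 1));  this is E2

YES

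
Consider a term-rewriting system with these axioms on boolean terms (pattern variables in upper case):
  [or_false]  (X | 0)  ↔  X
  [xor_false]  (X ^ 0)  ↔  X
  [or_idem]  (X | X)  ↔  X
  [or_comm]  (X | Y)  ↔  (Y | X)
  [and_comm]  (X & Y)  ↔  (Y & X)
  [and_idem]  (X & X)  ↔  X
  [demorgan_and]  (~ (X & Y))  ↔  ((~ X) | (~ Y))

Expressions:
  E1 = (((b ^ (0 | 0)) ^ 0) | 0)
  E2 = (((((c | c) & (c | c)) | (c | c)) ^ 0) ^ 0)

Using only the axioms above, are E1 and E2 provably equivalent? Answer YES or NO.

NO

All listed rules preserve value, hence provable equivalence implies equal values everywhere; look for a separating assignment.
b=0, c=1 gives E1 ↦ 0, E2 ↦ 1; values differ ⇒ not provably equivalent.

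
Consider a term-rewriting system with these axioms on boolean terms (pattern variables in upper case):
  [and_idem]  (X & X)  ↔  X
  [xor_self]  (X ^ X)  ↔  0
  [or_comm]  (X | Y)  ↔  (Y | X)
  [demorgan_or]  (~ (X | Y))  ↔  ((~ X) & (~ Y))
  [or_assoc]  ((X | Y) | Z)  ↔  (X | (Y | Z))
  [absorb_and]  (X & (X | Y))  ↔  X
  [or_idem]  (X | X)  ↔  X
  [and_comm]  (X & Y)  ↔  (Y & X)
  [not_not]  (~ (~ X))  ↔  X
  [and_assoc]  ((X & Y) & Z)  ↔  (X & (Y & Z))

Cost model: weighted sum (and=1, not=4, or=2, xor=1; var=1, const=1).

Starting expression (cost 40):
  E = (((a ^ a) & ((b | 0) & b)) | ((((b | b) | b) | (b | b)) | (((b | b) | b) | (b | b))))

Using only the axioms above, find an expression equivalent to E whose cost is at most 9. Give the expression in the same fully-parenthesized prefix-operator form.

step 1: or_idem (→) rewrites ((((b | b) | b) | (b | b)) | (((b | b) | b) | (b | b))) into (((b | b) | b) | (b | b)), now (((a ^ a) & ((b | 0) & b)) | (((b | b) | b) | (b | b)))
step 2: and_comm (→) rewrites ((b | 0) & b) into (b & (b | 0)), now (((a ^ a) & (b & (b | 0))) | (((b | b) | b) | (b | b)))
step 3: or_idem (→) rewrites (b | b) into b, now (((a ^ a) & (b & (b | 0))) | ((b | b) | (b | b)))
step 4: xor_self (→) rewrites (a ^ a) into 0, now ((0 & (b & (b | 0))) | ((b | b) | (b | b)))
step 5: or_idem (→) rewrites ((b | b) | (b | b)) into (b | b), now ((0 & (b & (b | 0))) | (b | b))
step 6: absorb_and (→) rewrites (b & (b | 0)) into b, reaching cost 9 (bound 9)

((0 & b) | (b | b))   [cost 9]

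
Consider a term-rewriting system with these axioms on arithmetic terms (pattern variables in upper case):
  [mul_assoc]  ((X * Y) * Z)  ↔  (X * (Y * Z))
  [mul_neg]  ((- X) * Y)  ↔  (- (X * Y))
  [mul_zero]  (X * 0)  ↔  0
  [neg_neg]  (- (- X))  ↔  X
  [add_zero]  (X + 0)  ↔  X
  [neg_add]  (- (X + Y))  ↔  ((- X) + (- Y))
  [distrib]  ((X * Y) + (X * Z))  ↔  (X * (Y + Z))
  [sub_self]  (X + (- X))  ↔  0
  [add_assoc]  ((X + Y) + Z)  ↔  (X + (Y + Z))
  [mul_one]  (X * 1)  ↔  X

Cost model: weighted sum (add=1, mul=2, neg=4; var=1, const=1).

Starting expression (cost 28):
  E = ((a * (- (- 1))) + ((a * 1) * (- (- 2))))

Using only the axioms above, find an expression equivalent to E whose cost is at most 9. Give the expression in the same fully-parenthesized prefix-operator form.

(1) (- (- 2))  =[neg_neg →]=  2    ⊢ ((a * (- (- 1))) + ((a * 1) * 2))
(2) (a * 1)  =[mul_one →]=  a    ⊢ ((a * (- (- 1))) + (a * 2))
(3) (- (- 1))  =[neg_neg →]=  1    ⊢ cost 9, within 9

((a * 1) + (a * 2))   [cost 9]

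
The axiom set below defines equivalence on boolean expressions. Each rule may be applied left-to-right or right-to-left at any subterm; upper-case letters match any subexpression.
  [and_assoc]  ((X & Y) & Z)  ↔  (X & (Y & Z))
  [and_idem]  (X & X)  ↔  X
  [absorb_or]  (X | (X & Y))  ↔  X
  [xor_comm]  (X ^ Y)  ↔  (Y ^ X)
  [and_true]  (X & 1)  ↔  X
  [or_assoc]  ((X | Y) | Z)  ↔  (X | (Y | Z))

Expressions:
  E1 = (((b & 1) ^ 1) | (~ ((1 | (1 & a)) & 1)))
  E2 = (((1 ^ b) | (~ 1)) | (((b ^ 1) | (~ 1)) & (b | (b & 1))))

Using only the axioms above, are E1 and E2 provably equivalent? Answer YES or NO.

step 1: and_true (→) rewrites (b & 1) into b, now ((b ^ 1) | (~ ((1 | (1 & a)) & 1)))
step 2: and_true (→) rewrites ((1 | (1 & a)) & 1) into (1 | (1 & a)), now ((b ^ 1) | (~ (1 | (1 & a))))
step 3: absorb_or (→) rewrites (1 | (1 & a)) into 1, now ((b ^ 1) | (~ 1))
step 4: absorb_or (←) rewrites ((b ^ 1) | (~ 1)) into (((b ^ 1) | (~ 1)) | (((b ^ 1) | (~ 1)) & b))
step 5: xor_comm (→) rewrites (b ^ 1) into (1 ^ b), now (((1 ^ b) | (~ 1)) | (((b ^ 1) | (~ 1)) & b))
step 6: absorb_or (←) rewrites b into (b | (b & 1)), which is E2

YES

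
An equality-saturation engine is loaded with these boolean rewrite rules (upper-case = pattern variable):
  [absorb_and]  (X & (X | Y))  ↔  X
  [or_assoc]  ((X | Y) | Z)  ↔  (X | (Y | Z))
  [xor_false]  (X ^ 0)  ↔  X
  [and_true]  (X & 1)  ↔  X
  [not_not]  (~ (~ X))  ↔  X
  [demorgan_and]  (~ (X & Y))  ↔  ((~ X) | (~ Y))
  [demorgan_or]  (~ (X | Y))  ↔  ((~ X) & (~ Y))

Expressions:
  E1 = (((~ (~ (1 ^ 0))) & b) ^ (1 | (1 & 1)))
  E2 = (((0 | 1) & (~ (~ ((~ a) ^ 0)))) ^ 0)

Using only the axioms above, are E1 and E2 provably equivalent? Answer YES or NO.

NO

The axioms are sound identities: if E1 ↔* E2 then E1 and E2 evaluate identically under any assignment.
Under a=0, b=1: E1 evaluates to 0, E2 to 1. Distinct ⇒ no rewrite sequence connects them.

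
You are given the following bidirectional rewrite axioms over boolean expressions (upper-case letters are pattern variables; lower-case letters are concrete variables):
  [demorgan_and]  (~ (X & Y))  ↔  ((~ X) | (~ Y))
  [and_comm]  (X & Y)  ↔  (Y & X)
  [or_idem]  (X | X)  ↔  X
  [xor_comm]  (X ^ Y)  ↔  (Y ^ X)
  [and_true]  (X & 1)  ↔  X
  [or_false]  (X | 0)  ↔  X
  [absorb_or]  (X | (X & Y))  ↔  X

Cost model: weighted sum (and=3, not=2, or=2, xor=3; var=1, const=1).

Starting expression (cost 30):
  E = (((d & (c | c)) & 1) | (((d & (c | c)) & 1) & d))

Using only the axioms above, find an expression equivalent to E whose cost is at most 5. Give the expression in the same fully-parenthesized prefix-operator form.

(d & c)   [cost 5]

1. [absorb_or →] (((d & (c | c)) & 1) | (((d & (c | c)) & 1) & d))  →  ((d & (c | c)) & 1)
2. [and_true →] ((d & (c | c)) & 1)  →  (d & (c | c))
3. [or_idem →] (c | c)  →  c;  cost 5 ≤ 5, done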